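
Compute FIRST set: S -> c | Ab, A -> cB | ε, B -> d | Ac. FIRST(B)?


Per alternative of B: FIRST(d) = {d}; FIRST(Ac) = {c}
FIRST(B) = {c, d}


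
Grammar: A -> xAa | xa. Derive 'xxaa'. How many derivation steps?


Derivation: A => xAa => xxaa
Steps: 2


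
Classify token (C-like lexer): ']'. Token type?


Pattern: delimiter/punctuation
Type: PUNCTUATION


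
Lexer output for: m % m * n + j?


Scan left to right, longest-match per lexeme
Tokens: ID(m), OP(%), ID(m), OP(*), ID(n), OP(+), ID(j)


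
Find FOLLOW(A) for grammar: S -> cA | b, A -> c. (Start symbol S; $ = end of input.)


$ ∈ FOLLOW(S). For each A -> αBβ: add FIRST(β)\{ε} to FOLLOW(B); if β nullable, add FOLLOW(A).
FOLLOW(A) = {$}


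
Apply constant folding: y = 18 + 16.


18 + 16 = 34 at compile time
Optimized: y = 34


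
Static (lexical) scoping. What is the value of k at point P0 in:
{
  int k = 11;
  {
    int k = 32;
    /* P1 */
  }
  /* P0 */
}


k declared in the same block as P0
k = 11


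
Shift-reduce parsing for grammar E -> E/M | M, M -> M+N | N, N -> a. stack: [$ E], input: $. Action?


start symbol E on stack, input exhausted
Action: accept


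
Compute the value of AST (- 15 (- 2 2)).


Evaluate inner: (- 2 2) = 0
Evaluate root: (- 15 0) = 15
Result: 15


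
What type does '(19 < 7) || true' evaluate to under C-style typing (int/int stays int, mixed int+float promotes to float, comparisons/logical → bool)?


Operand types: bool || bool
Rule: logical operators take bool operands and yield bool
Result type: bool


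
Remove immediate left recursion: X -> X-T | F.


Left-recursive alternatives: X-T; non-recursive: F
Introduce X': X -> FX', X' -> -TX' | ε


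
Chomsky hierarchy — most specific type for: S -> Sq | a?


Left-linear: every RHS is a terminal or one nonterminal followed by a terminal
Classification: Type 3 (Regular)


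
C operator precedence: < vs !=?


'<' is relational (level 7); '!=' is equality (level 6)
Higher level binds tighter
'<' has higher precedence than '!='


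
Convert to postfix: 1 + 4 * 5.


* has higher precedence, evaluate 4*5 first
Postfix: 1 4 5 * +


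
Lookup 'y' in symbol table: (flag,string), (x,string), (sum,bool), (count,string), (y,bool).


Lookup 'y' → type bool


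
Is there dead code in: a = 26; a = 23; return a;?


first assignment to a is overwritten before any read
Dead: 'a = 26'


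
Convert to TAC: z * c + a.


Break into single-operator statements:
t1 = z * c
t2 = t1 + a


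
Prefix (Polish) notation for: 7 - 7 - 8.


left-to-right (same/higher precedence on left): tree is (- (- 7 7) 8)
Prefix: - - 7 7 8


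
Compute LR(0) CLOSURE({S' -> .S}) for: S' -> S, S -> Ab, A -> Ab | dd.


Start: S' -> .S
For each item with dot before a nonterminal B, add B -> .γ for every B-production
Closure: [S' -> .S, S -> .Ab, A -> .Ab, A -> .dd]


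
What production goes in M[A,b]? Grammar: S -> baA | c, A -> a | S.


For [A, b]: 'b' ∈ FIRST(S)
Entry: A -> S


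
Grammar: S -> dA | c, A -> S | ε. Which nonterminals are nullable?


A nonterminal is nullable iff some alternative derives ε (directly, or every symbol in it is nullable)
Nullable: {A}


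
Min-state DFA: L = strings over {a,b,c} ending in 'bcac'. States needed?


Track the longest suffix of input matching a prefix of 'bcac': 5 classes (prefixes of length 0..4)
Minimal DFA: 5 states


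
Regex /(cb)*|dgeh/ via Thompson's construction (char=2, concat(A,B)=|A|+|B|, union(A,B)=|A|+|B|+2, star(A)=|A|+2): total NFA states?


Syntax tree has 6 char leaf(s), 1 union(s), 1 star(s)
chars contribute 6×2 = 12; each union adds +2; each star adds +2
Total: 12 + 2 + 2 = 16 states


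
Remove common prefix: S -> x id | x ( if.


Common prefix: 'x'
Factored: S -> x S', S' -> id | ( if


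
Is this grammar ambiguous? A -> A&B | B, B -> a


precedence layered via separate nonterminal B: deterministic
Unambiguous


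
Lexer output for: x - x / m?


Scan left to right, longest-match per lexeme
Tokens: ID(x), OP(-), ID(x), OP(/), ID(m)


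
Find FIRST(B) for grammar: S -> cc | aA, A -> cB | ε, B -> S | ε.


Per alternative of B: FIRST(S) = {a, c}; FIRST(ε) = {ε}
FIRST(B) = {a, c, ε}


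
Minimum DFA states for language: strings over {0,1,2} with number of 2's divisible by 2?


Track (count of 2) mod 2: states 0..1, accept at 0
Minimal DFA: 2 states


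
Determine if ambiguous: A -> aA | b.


right-linear, alternatives start with distinct terminals 'a' vs 'b': unique leftmost derivation
Unambiguous


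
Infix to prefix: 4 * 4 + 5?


left-to-right (same/higher precedence on left): tree is (+ (* 4 4) 5)
Prefix: + * 4 4 5


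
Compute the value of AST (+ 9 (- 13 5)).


Evaluate inner: (- 13 5) = 8
Evaluate root: (+ 9 8) = 17
Result: 17


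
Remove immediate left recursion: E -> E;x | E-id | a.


Left-recursive alternatives: E;x, E-id; non-recursive: a
Introduce E': E -> aE', E' -> ;xE' | -idE' | ε


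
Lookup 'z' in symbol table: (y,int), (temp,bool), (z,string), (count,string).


Lookup 'z' → type string


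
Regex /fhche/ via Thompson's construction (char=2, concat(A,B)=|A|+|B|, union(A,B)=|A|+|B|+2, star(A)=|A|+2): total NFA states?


Syntax tree has 5 char leaf(s), 0 union(s), 0 star(s)
chars contribute 5×2 = 10; each union adds +2; each star adds +2
Total: 10 + 0 + 0 = 10 states


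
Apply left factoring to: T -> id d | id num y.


Common prefix: 'id'
Factored: T -> id T', T' -> d | num y


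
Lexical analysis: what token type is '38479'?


Pattern: digits only
Type: INTEGER_LITERAL


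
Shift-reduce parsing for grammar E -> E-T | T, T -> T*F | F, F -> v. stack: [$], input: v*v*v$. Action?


no handle on stack; shift 'v'
Action: shift


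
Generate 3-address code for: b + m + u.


Break into single-operator statements:
t1 = b + m
t2 = t1 + u


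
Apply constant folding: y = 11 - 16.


11 - 16 = -5 at compile time
Optimized: y = -5


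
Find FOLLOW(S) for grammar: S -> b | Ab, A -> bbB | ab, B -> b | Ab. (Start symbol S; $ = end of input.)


$ ∈ FOLLOW(S). For each A -> αBβ: add FIRST(β)\{ε} to FOLLOW(B); if β nullable, add FOLLOW(A).
FOLLOW(S) = {$}


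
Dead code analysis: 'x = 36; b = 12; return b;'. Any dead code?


x is assigned but never read
Dead: 'x = 36'


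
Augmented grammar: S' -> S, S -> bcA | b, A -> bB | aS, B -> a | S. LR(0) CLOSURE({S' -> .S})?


Start: S' -> .S
For each item with dot before a nonterminal B, add B -> .γ for every B-production
Closure: [S' -> .S, S -> .bcA, S -> .b]


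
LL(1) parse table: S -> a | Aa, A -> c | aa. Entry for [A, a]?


For [A, a]: 'a' ∈ FIRST(aa)
Entry: A -> aa


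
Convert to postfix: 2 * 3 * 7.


Left to right (same or higher precedence on left)
Postfix: 2 3 * 7 *


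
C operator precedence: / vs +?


'/' is multiplicative (level 10); '+' is additive (level 9)
Higher level binds tighter
'/' has higher precedence than '+'


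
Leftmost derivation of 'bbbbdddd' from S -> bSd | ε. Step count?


Derivation: S => bSd => bbSdd => bbbSddd => bbbbSdddd => bbbbdddd
Steps: 5


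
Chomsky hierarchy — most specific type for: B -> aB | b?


Right-linear: every RHS is a terminal or a terminal followed by one nonterminal
Classification: Type 3 (Regular)


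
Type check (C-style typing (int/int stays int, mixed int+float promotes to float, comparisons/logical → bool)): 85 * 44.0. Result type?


Operand types: int * float
Rule: mixed int/float promotes to float; int/int stays int
Result type: float


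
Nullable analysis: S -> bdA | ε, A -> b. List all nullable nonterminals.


A nonterminal is nullable iff some alternative derives ε (directly, or every symbol in it is nullable)
Nullable: {S}


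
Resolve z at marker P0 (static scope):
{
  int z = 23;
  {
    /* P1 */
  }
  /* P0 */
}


z declared in the same block as P0
z = 23


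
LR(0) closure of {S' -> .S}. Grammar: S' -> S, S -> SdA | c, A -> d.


Start: S' -> .S
For each item with dot before a nonterminal B, add B -> .γ for every B-production
Closure: [S' -> .S, S -> .SdA, S -> .c]


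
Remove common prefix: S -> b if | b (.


Common prefix: 'b'
Factored: S -> b S', S' -> if | (


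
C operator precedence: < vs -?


'-' is additive (level 9); '<' is relational (level 7)
Higher level binds tighter
'-' has higher precedence than '<'


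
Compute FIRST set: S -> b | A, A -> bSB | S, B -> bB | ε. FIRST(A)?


Per alternative of A: FIRST(bSB) = {b}; FIRST(S) = {b}
FIRST(A) = {b}


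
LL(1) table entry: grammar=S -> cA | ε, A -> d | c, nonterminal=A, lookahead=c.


For [A, c]: 'c' ∈ FIRST(c)
Entry: A -> c


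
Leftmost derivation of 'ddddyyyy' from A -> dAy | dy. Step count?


Derivation: A => dAy => ddAyy => dddAyyy => ddddyyyy
Steps: 4


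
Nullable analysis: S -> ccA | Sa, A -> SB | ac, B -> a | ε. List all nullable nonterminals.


A nonterminal is nullable iff some alternative derives ε (directly, or every symbol in it is nullable)
Nullable: {B}


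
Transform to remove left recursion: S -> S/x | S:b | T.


Left-recursive alternatives: S/x, S:b; non-recursive: T
Introduce S': S -> TS', S' -> /xS' | :bS' | ε


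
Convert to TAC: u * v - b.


Break into single-operator statements:
t1 = u * v
t2 = t1 - b


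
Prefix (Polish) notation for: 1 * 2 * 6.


left-to-right (same/higher precedence on left): tree is (* (* 1 2) 6)
Prefix: * * 1 2 6


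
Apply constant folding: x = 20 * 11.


20 * 11 = 220 at compile time
Optimized: x = 220


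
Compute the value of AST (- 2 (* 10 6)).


Evaluate inner: (* 10 6) = 60
Evaluate root: (- 2 60) = -58
Result: -58


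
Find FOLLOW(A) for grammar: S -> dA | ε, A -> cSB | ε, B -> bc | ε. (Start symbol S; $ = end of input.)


$ ∈ FOLLOW(S). For each A -> αBβ: add FIRST(β)\{ε} to FOLLOW(B); if β nullable, add FOLLOW(A).
FOLLOW(A) = {$, b}


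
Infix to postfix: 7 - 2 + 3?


Left to right (same or higher precedence on left)
Postfix: 7 2 - 3 +


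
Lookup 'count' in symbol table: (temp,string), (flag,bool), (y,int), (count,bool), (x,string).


Lookup 'count' → type bool


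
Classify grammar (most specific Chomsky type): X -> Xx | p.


Left-linear: every RHS is a terminal or one nonterminal followed by a terminal
Classification: Type 3 (Regular)


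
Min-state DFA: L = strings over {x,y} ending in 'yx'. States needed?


Track the longest suffix of input matching a prefix of 'yx': 3 classes (prefixes of length 0..2)
Minimal DFA: 3 states


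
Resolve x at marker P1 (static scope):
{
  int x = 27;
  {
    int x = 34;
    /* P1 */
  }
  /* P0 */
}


x declared in the same block as P1
x = 34


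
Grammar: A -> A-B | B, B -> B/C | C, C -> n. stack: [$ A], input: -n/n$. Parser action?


shift '-' to continue A -> A-B
Action: shift


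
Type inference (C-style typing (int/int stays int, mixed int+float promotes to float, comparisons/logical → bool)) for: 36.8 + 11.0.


Operand types: float + float
Rule: mixed int/float promotes to float; int/int stays int
Result type: float


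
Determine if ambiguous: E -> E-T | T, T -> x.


precedence layered via separate nonterminal T: deterministic
Unambiguous


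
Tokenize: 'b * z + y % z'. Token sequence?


Scan left to right, longest-match per lexeme
Tokens: ID(b), OP(*), ID(z), OP(+), ID(y), OP(%), ID(z)


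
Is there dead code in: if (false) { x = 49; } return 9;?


condition is constant false, so the whole block is unreachable
Dead: 'if (false) { x = 49; }'


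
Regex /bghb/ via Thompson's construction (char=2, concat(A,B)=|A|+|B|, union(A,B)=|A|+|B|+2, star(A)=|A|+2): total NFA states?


Syntax tree has 4 char leaf(s), 0 union(s), 0 star(s)
chars contribute 4×2 = 8; each union adds +2; each star adds +2
Total: 8 + 0 + 0 = 8 states


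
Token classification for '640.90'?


Pattern: digits with a decimal point
Type: FLOAT_LITERAL


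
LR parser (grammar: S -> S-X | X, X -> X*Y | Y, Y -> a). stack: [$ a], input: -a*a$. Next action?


'a' on top is the handle for Y -> a
Action: reduce (Y -> a)


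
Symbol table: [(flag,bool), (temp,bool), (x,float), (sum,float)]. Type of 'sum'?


Lookup 'sum' → type float


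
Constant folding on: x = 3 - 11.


3 - 11 = -8 at compile time
Optimized: x = -8


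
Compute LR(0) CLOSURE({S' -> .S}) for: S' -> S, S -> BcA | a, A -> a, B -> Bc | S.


Start: S' -> .S
For each item with dot before a nonterminal B, add B -> .γ for every B-production
Closure: [S' -> .S, S -> .BcA, S -> .a, B -> .Bc, B -> .S]


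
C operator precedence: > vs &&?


'>' is relational (level 7); '&&' is logical AND (level 2)
Higher level binds tighter
'>' has higher precedence than '&&'


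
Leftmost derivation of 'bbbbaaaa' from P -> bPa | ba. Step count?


Derivation: P => bPa => bbPaa => bbbPaaa => bbbbaaaa
Steps: 4


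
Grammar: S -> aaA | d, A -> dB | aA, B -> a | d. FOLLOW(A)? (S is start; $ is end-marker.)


$ ∈ FOLLOW(S). For each A -> αBβ: add FIRST(β)\{ε} to FOLLOW(B); if β nullable, add FOLLOW(A).
FOLLOW(A) = {$}


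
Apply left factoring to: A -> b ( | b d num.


Common prefix: 'b'
Factored: A -> b A', A' -> ( | d num


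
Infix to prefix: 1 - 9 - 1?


left-to-right (same/higher precedence on left): tree is (- (- 1 9) 1)
Prefix: - - 1 9 1


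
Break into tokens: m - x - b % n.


Scan left to right, longest-match per lexeme
Tokens: ID(m), OP(-), ID(x), OP(-), ID(b), OP(%), ID(n)


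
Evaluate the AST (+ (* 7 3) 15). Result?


Evaluate inner: (* 7 3) = 21
Evaluate root: (+ 21 15) = 36
Result: 36


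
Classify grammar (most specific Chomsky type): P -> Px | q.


Left-linear: every RHS is a terminal or one nonterminal followed by a terminal
Classification: Type 3 (Regular)


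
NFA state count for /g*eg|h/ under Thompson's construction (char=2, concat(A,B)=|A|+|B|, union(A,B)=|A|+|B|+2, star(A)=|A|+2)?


Syntax tree has 4 char leaf(s), 1 union(s), 1 star(s)
chars contribute 4×2 = 8; each union adds +2; each star adds +2
Total: 8 + 2 + 2 = 12 states


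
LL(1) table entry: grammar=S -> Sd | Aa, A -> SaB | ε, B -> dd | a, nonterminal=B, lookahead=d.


For [B, d]: 'd' ∈ FIRST(dd)
Entry: B -> dd


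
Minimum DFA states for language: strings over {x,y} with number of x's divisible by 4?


Track (count of x) mod 4: states 0..3, accept at 0
Minimal DFA: 4 states


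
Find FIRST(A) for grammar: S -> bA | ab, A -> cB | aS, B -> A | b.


Per alternative of A: FIRST(cB) = {c}; FIRST(aS) = {a}
FIRST(A) = {a, c}


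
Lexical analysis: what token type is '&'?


Pattern: operator symbol
Type: OPERATOR


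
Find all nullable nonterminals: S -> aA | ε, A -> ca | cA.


A nonterminal is nullable iff some alternative derives ε (directly, or every symbol in it is nullable)
Nullable: {S}


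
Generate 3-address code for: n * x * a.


Break into single-operator statements:
t1 = n * x
t2 = t1 * a


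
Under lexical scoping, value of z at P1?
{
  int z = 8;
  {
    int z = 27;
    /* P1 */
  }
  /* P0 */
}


z declared in the same block as P1
z = 27


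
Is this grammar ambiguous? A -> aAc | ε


balanced a^n…c^n: each string has a unique parse
Unambiguous


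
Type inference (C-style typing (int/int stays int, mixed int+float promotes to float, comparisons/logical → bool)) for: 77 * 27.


Operand types: int * int
Rule: mixed int/float promotes to float; int/int stays int
Result type: int


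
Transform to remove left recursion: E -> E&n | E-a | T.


Left-recursive alternatives: E&n, E-a; non-recursive: T
Introduce E': E -> TE', E' -> &nE' | -aE' | ε


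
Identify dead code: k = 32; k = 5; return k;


first assignment to k is overwritten before any read
Dead: 'k = 32'


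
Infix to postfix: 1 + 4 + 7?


Left to right (same or higher precedence on left)
Postfix: 1 4 + 7 +


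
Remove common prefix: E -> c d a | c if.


Common prefix: 'c'
Factored: E -> c E', E' -> d a | if


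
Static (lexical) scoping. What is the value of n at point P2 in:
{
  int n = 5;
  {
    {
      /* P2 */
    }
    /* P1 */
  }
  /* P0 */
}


P2's block does not declare n; resolves to the enclosing declaration at depth 0
n = 5


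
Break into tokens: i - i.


Scan left to right, longest-match per lexeme
Tokens: ID(i), OP(-), ID(i)


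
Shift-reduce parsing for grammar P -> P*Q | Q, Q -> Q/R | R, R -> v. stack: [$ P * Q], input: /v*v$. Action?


'/' can extend Q; shift to build Q -> Q/R
Action: shift


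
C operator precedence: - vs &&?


'-' is additive (level 9); '&&' is logical AND (level 2)
Higher level binds tighter
'-' has higher precedence than '&&'


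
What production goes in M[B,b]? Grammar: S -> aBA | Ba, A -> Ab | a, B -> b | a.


For [B, b]: 'b' ∈ FIRST(b)
Entry: B -> b


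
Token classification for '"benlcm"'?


Pattern: double-quoted sequence
Type: STRING_LITERAL


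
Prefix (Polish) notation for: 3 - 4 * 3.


'*' binds tighter: tree is (- 3 (* 4 3))
Prefix: - 3 * 4 3


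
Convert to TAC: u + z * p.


Break into single-operator statements:
t1 = z * p
t2 = u + t1


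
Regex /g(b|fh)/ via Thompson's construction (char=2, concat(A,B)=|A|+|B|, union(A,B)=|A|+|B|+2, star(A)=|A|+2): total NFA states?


Syntax tree has 4 char leaf(s), 1 union(s), 0 star(s)
chars contribute 4×2 = 8; each union adds +2; each star adds +2
Total: 8 + 2 + 0 = 10 states


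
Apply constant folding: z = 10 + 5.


10 + 5 = 15 at compile time
Optimized: z = 15


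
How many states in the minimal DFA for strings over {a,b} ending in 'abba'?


Track the longest suffix of input matching a prefix of 'abba': 5 classes (prefixes of length 0..4)
Minimal DFA: 5 states


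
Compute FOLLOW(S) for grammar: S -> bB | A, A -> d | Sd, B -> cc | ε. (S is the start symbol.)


$ ∈ FOLLOW(S). For each A -> αBβ: add FIRST(β)\{ε} to FOLLOW(B); if β nullable, add FOLLOW(A).
FOLLOW(S) = {$, d}


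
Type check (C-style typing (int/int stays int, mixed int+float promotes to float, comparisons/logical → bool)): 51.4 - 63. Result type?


Operand types: float - int
Rule: mixed int/float promotes to float; int/int stays int
Result type: float


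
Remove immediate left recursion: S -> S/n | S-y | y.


Left-recursive alternatives: S/n, S-y; non-recursive: y
Introduce S': S -> yS', S' -> /nS' | -yS' | ε


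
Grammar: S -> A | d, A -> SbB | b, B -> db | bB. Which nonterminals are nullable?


A nonterminal is nullable iff some alternative derives ε (directly, or every symbol in it is nullable)
Nullable: {}


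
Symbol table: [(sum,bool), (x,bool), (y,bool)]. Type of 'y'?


Lookup 'y' → type bool


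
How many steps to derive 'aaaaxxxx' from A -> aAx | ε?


Derivation: A => aAx => aaAxx => aaaAxxx => aaaaAxxxx => aaaaxxxx
Steps: 5


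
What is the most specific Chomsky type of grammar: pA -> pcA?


LHS has context (more than one symbol) and |LHS| ≤ |RHS|
Classification: Type 1 (Context-Sensitive)


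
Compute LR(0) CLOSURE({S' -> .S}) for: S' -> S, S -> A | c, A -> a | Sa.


Start: S' -> .S
For each item with dot before a nonterminal B, add B -> .γ for every B-production
Closure: [S' -> .S, S -> .A, S -> .c, A -> .a, A -> .Sa]


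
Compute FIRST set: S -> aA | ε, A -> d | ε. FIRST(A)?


Per alternative of A: FIRST(d) = {d}; FIRST(ε) = {ε}
FIRST(A) = {d, ε}


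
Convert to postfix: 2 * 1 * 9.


Left to right (same or higher precedence on left)
Postfix: 2 1 * 9 *


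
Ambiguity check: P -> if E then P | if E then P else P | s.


dangling else: 'if E then if E then s else s' parses two ways
Ambiguous


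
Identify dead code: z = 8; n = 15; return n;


z is assigned but never read
Dead: 'z = 8'


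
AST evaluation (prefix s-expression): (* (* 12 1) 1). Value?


Evaluate inner: (* 12 1) = 12
Evaluate root: (* 12 1) = 12
Result: 12


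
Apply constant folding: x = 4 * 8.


4 * 8 = 32 at compile time
Optimized: x = 32


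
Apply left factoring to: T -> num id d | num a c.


Common prefix: 'num'
Factored: T -> num T', T' -> id d | a c


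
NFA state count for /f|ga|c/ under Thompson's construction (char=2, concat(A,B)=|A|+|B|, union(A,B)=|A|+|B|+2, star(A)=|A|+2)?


Syntax tree has 4 char leaf(s), 2 union(s), 0 star(s)
chars contribute 4×2 = 8; each union adds +2; each star adds +2
Total: 8 + 4 + 0 = 12 states


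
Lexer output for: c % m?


Scan left to right, longest-match per lexeme
Tokens: ID(c), OP(%), ID(m)


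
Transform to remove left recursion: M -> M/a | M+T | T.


Left-recursive alternatives: M/a, M+T; non-recursive: T
Introduce M': M -> TM', M' -> /aM' | +TM' | ε


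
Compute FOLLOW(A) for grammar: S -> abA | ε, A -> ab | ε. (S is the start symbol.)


$ ∈ FOLLOW(S). For each A -> αBβ: add FIRST(β)\{ε} to FOLLOW(B); if β nullable, add FOLLOW(A).
FOLLOW(A) = {$}


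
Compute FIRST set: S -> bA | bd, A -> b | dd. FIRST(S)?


Per alternative of S: FIRST(bA) = {b}; FIRST(bd) = {b}
FIRST(S) = {b}


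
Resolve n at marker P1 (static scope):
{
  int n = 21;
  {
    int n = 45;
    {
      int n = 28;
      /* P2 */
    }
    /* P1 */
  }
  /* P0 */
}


n declared in the same block as P1
n = 45


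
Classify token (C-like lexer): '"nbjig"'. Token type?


Pattern: double-quoted sequence
Type: STRING_LITERAL


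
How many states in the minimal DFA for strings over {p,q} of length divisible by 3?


Track length mod 3: states 0..2, accept at 0
Minimal DFA: 3 states


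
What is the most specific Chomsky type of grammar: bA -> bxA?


LHS has context (more than one symbol) and |LHS| ≤ |RHS|
Classification: Type 1 (Context-Sensitive)


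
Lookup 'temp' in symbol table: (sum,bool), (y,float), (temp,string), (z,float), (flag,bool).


Lookup 'temp' → type string


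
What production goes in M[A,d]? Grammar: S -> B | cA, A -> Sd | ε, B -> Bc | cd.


For [A, d]: ε is nullable and 'd' ∈ FOLLOW(A)
Entry: A -> ε


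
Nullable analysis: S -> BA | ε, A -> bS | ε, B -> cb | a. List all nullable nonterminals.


A nonterminal is nullable iff some alternative derives ε (directly, or every symbol in it is nullable)
Nullable: {A, S}


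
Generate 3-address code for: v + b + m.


Break into single-operator statements:
t1 = v + b
t2 = t1 + m


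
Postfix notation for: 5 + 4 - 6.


Left to right (same or higher precedence on left)
Postfix: 5 4 + 6 -


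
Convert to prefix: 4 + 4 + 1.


left-to-right (same/higher precedence on left): tree is (+ (+ 4 4) 1)
Prefix: + + 4 4 1


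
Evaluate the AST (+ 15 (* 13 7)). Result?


Evaluate inner: (* 13 7) = 91
Evaluate root: (+ 15 91) = 106
Result: 106


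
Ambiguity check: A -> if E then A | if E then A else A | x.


dangling else: 'if E then if E then x else x' parses two ways
Ambiguous


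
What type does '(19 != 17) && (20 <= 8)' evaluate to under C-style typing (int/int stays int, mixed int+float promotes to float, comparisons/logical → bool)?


Operand types: bool && bool
Rule: logical operators take bool operands and yield bool
Result type: bool


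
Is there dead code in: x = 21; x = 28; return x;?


first assignment to x is overwritten before any read
Dead: 'x = 21'


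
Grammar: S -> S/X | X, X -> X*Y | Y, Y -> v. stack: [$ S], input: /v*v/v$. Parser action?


shift '/' to continue S -> S/X
Action: shift


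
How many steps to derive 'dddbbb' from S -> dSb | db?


Derivation: S => dSb => ddSbb => dddbbb
Steps: 3


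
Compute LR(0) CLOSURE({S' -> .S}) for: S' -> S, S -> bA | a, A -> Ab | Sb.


Start: S' -> .S
For each item with dot before a nonterminal B, add B -> .γ for every B-production
Closure: [S' -> .S, S -> .bA, S -> .a]


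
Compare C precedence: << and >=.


'<<' is shift (level 8); '>=' is relational (level 7)
Higher level binds tighter
'<<' has higher precedence than '>='


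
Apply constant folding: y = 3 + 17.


3 + 17 = 20 at compile time
Optimized: y = 20


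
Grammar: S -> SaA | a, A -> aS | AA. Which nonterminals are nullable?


A nonterminal is nullable iff some alternative derives ε (directly, or every symbol in it is nullable)
Nullable: {}


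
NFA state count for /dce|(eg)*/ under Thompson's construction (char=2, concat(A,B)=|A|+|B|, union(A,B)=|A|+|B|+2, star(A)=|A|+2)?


Syntax tree has 5 char leaf(s), 1 union(s), 1 star(s)
chars contribute 5×2 = 10; each union adds +2; each star adds +2
Total: 10 + 2 + 2 = 14 states


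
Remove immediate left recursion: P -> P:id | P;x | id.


Left-recursive alternatives: P:id, P;x; non-recursive: id
Introduce P': P -> idP', P' -> :idP' | ;xP' | ε


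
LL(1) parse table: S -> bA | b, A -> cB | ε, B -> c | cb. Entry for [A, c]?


For [A, c]: 'c' ∈ FIRST(cB)
Entry: A -> cB


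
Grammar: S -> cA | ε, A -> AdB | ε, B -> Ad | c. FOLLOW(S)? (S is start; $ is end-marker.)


$ ∈ FOLLOW(S). For each A -> αBβ: add FIRST(β)\{ε} to FOLLOW(B); if β nullable, add FOLLOW(A).
FOLLOW(S) = {$}


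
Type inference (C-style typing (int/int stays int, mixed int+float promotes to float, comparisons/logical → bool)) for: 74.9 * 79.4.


Operand types: float * float
Rule: mixed int/float promotes to float; int/int stays int
Result type: float


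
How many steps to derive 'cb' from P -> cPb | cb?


Derivation: P => cb
Steps: 1


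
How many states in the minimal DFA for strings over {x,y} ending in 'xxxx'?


Track the longest suffix of input matching a prefix of 'xxxx': 5 classes (prefixes of length 0..4)
Minimal DFA: 5 states


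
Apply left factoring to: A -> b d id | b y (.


Common prefix: 'b'
Factored: A -> b A', A' -> d id | y (


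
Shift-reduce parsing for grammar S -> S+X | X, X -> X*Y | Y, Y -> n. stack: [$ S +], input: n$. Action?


no handle ('S+' is not any RHS); shift 'n'
Action: shift


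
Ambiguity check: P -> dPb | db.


balanced d^n…b^n: each string has a unique parse
Unambiguous


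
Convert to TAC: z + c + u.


Break into single-operator statements:
t1 = z + c
t2 = t1 + u


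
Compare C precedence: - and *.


'*' is multiplicative (level 10); '-' is additive (level 9)
Higher level binds tighter
'*' has higher precedence than '-'


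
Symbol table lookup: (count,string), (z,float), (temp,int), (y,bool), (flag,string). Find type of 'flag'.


Lookup 'flag' → type string


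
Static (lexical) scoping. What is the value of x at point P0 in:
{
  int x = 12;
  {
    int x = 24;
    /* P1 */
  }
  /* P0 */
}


x declared in the same block as P0
x = 12


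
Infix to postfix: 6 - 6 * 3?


* has higher precedence, evaluate 6*3 first
Postfix: 6 6 3 * -


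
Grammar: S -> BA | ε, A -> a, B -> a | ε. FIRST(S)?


Per alternative of S: FIRST(BA) = {a}; FIRST(ε) = {ε}
FIRST(S) = {a, ε}


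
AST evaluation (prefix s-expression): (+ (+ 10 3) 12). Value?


Evaluate inner: (+ 10 3) = 13
Evaluate root: (+ 13 12) = 25
Result: 25


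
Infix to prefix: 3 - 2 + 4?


left-to-right (same/higher precedence on left): tree is (+ (- 3 2) 4)
Prefix: + - 3 2 4


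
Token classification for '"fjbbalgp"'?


Pattern: double-quoted sequence
Type: STRING_LITERAL


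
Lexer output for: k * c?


Scan left to right, longest-match per lexeme
Tokens: ID(k), OP(*), ID(c)


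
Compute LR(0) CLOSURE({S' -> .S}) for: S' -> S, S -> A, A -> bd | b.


Start: S' -> .S
For each item with dot before a nonterminal B, add B -> .γ for every B-production
Closure: [S' -> .S, S -> .A, A -> .bd, A -> .b]


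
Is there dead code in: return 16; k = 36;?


statement follows a return and is unreachable
Dead: 'k = 36'


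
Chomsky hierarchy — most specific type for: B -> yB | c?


Right-linear: every RHS is a terminal or a terminal followed by one nonterminal
Classification: Type 3 (Regular)


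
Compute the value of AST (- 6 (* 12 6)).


Evaluate inner: (* 12 6) = 72
Evaluate root: (- 6 72) = -66
Result: -66


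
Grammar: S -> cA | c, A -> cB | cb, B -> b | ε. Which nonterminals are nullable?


A nonterminal is nullable iff some alternative derives ε (directly, or every symbol in it is nullable)
Nullable: {B}


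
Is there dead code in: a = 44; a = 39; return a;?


first assignment to a is overwritten before any read
Dead: 'a = 44'


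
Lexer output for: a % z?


Scan left to right, longest-match per lexeme
Tokens: ID(a), OP(%), ID(z)


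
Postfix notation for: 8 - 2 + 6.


Left to right (same or higher precedence on left)
Postfix: 8 2 - 6 +


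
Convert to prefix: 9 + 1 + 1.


left-to-right (same/higher precedence on left): tree is (+ (+ 9 1) 1)
Prefix: + + 9 1 1


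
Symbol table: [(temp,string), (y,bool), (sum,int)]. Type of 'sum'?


Lookup 'sum' → type int


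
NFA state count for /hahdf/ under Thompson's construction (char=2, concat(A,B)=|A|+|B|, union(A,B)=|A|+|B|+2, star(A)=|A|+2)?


Syntax tree has 5 char leaf(s), 0 union(s), 0 star(s)
chars contribute 5×2 = 10; each union adds +2; each star adds +2
Total: 10 + 0 + 0 = 10 states


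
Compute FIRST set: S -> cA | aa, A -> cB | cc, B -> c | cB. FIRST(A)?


Per alternative of A: FIRST(cB) = {c}; FIRST(cc) = {c}
FIRST(A) = {c}


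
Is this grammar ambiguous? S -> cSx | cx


balanced c^n…x^n: each string has a unique parse
Unambiguous


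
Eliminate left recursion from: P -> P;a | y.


Left-recursive alternatives: P;a; non-recursive: y
Introduce P': P -> yP', P' -> ;aP' | ε


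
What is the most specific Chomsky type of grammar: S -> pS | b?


Right-linear: every RHS is a terminal or a terminal followed by one nonterminal
Classification: Type 3 (Regular)


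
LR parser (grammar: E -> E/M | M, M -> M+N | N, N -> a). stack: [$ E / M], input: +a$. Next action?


'+' can extend M; shift to build M -> M+N
Action: shift


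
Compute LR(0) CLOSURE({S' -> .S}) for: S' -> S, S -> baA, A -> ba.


Start: S' -> .S
For each item with dot before a nonterminal B, add B -> .γ for every B-production
Closure: [S' -> .S, S -> .baA]


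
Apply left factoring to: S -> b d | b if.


Common prefix: 'b'
Factored: S -> b S', S' -> d | if


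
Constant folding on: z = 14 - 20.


14 - 20 = -6 at compile time
Optimized: z = -6


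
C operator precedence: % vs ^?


'%' is multiplicative (level 10); '^' is bitwise XOR (level 4)
Higher level binds tighter
'%' has higher precedence than '^'


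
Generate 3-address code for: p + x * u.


Break into single-operator statements:
t1 = x * u
t2 = p + t1


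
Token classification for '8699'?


Pattern: digits only
Type: INTEGER_LITERAL


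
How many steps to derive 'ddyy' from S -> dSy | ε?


Derivation: S => dSy => ddSyy => ddyy
Steps: 3


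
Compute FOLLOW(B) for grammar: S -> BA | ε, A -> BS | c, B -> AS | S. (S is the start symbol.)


$ ∈ FOLLOW(S). For each A -> αBβ: add FIRST(β)\{ε} to FOLLOW(B); if β nullable, add FOLLOW(A).
FOLLOW(B) = {$, c}


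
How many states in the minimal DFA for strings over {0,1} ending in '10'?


Track the longest suffix of input matching a prefix of '10': 3 classes (prefixes of length 0..2)
Minimal DFA: 3 states


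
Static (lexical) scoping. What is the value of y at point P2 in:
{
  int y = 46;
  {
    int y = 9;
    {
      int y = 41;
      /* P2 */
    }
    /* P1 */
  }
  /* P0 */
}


y declared in the same block as P2
y = 41


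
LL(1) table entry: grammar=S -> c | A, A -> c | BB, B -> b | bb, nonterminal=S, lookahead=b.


For [S, b]: 'b' ∈ FIRST(A)
Entry: S -> A


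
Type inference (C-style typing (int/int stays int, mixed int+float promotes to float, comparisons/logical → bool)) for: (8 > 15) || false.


Operand types: bool || bool
Rule: logical operators take bool operands and yield bool
Result type: bool


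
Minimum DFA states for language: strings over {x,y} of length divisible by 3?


Track length mod 3: states 0..2, accept at 0
Minimal DFA: 3 states


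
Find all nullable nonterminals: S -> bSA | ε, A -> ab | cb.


A nonterminal is nullable iff some alternative derives ε (directly, or every symbol in it is nullable)
Nullable: {S}


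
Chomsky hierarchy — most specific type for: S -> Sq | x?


Left-linear: every RHS is a terminal or one nonterminal followed by a terminal
Classification: Type 3 (Regular)


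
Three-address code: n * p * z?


Break into single-operator statements:
t1 = n * p
t2 = t1 * z


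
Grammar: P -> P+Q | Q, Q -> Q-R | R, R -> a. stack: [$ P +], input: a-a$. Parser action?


no handle ('P+' is not any RHS); shift 'a'
Action: shift


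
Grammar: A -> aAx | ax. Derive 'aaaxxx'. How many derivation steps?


Derivation: A => aAx => aaAxx => aaaxxx
Steps: 3


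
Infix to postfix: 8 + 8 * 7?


* has higher precedence, evaluate 8*7 first
Postfix: 8 8 7 * +


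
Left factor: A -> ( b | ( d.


Common prefix: '('
Factored: A -> ( A', A' -> b | d


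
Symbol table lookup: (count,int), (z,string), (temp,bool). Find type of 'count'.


Lookup 'count' → type int


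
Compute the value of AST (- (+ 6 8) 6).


Evaluate inner: (+ 6 8) = 14
Evaluate root: (- 14 6) = 8
Result: 8


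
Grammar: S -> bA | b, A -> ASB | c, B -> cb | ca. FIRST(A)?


Per alternative of A: FIRST(ASB) = {c}; FIRST(c) = {c}
FIRST(A) = {c}


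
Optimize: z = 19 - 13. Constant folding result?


19 - 13 = 6 at compile time
Optimized: z = 6


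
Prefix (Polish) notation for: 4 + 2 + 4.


left-to-right (same/higher precedence on left): tree is (+ (+ 4 2) 4)
Prefix: + + 4 2 4


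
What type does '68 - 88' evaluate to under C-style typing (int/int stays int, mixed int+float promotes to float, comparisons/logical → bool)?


Operand types: int - int
Rule: mixed int/float promotes to float; int/int stays int
Result type: int


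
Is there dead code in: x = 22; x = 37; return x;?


first assignment to x is overwritten before any read
Dead: 'x = 22'


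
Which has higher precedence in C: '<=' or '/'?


'/' is multiplicative (level 10); '<=' is relational (level 7)
Higher level binds tighter
'/' has higher precedence than '<='


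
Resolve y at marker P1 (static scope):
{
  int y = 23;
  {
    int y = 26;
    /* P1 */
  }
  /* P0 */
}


y declared in the same block as P1
y = 26


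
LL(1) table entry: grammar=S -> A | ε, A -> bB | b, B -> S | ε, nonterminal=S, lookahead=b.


For [S, b]: 'b' ∈ FIRST(A)
Entry: S -> A


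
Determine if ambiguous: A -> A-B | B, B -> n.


precedence layered via separate nonterminal B: deterministic
Unambiguous


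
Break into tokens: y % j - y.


Scan left to right, longest-match per lexeme
Tokens: ID(y), OP(%), ID(j), OP(-), ID(y)


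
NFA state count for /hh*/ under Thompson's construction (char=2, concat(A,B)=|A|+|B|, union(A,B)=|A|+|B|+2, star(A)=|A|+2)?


Syntax tree has 2 char leaf(s), 0 union(s), 1 star(s)
chars contribute 2×2 = 4; each union adds +2; each star adds +2
Total: 4 + 0 + 2 = 6 states


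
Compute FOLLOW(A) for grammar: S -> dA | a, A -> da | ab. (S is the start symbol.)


$ ∈ FOLLOW(S). For each A -> αBβ: add FIRST(β)\{ε} to FOLLOW(B); if β nullable, add FOLLOW(A).
FOLLOW(A) = {$}


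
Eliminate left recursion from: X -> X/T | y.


Left-recursive alternatives: X/T; non-recursive: y
Introduce X': X -> yX', X' -> /TX' | ε


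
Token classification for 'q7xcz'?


Pattern: letter/underscore followed by alphanumerics, not a keyword
Type: IDENTIFIER


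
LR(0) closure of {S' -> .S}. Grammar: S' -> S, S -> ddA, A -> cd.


Start: S' -> .S
For each item with dot before a nonterminal B, add B -> .γ for every B-production
Closure: [S' -> .S, S -> .ddA]


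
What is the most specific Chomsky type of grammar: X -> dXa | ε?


Single nonterminal LHS, but d^n a^n is not regular
Classification: Type 2 (Context-Free)


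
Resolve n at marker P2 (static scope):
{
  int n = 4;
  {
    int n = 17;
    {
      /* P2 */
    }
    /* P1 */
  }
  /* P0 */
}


P2's block does not declare n; resolves to the enclosing declaration at depth 1
n = 17


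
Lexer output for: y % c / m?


Scan left to right, longest-match per lexeme
Tokens: ID(y), OP(%), ID(c), OP(/), ID(m)


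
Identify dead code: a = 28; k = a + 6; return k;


a is read by k's definition; k is returned
No dead code


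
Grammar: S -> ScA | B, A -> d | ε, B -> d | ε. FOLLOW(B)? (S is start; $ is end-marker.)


$ ∈ FOLLOW(S). For each A -> αBβ: add FIRST(β)\{ε} to FOLLOW(B); if β nullable, add FOLLOW(A).
FOLLOW(B) = {$, c}


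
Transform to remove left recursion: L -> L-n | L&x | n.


Left-recursive alternatives: L-n, L&x; non-recursive: n
Introduce L': L -> nL', L' -> -nL' | &xL' | ε


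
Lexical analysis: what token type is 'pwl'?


Pattern: letter/underscore followed by alphanumerics, not a keyword
Type: IDENTIFIER


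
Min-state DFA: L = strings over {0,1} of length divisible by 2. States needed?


Track length mod 2: states 0..1, accept at 0
Minimal DFA: 2 states


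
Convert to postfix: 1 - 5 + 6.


Left to right (same or higher precedence on left)
Postfix: 1 5 - 6 +


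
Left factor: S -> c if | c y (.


Common prefix: 'c'
Factored: S -> c S', S' -> if | y (


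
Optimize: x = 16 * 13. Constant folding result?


16 * 13 = 208 at compile time
Optimized: x = 208


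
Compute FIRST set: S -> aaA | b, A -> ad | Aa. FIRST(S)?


Per alternative of S: FIRST(aaA) = {a}; FIRST(b) = {b}
FIRST(S) = {a, b}


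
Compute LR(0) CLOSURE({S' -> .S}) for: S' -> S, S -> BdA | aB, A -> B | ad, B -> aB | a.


Start: S' -> .S
For each item with dot before a nonterminal B, add B -> .γ for every B-production
Closure: [S' -> .S, S -> .BdA, S -> .aB, B -> .aB, B -> .a]


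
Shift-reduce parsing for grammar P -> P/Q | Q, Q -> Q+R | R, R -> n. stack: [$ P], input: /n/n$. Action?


shift '/' to continue P -> P/Q
Action: shift


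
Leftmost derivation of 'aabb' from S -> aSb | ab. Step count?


Derivation: S => aSb => aabb
Steps: 2


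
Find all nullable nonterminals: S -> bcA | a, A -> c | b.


A nonterminal is nullable iff some alternative derives ε (directly, or every symbol in it is nullable)
Nullable: {}


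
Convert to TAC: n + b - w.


Break into single-operator statements:
t1 = n + b
t2 = t1 - w


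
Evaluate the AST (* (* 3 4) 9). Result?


Evaluate inner: (* 3 4) = 12
Evaluate root: (* 12 9) = 108
Result: 108


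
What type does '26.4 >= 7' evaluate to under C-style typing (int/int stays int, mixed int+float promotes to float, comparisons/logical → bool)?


Operand types: float >= int
Rule: comparison yields bool
Result type: bool


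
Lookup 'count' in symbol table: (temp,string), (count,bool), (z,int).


Lookup 'count' → type bool


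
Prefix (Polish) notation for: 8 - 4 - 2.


left-to-right (same/higher precedence on left): tree is (- (- 8 4) 2)
Prefix: - - 8 4 2


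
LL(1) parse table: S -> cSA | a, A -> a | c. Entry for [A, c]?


For [A, c]: 'c' ∈ FIRST(c)
Entry: A -> c
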